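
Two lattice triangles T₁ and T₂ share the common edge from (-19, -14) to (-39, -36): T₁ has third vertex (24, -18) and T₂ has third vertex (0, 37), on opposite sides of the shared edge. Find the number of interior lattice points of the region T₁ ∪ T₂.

The union is the simple quadrilateral with vertices (-19, -14), (24, -18), (-39, -36), (0, 37) in order.
By the shoelace formula, twice the signed area is |[(-19)·(-18) − 24·(-14)] + [24·(-36) − (-39)·(-18)] + [(-39)·37 − 0·(-36)] + [0·(-14) − (-19)·37]| = 1628, so the area is 814.
Along each edge there are gcd(|Δx|,|Δy|)+1 lattice points, so counting each shared vertex once the boundary has gcd(43,4) + gcd(63,18) + gcd(39,73) + gcd(19,51) = 1+9+1+1 = 12.
By Pick's theorem I = A − B/2 + 1 = 814 − 12/2 + 1 = 809.

809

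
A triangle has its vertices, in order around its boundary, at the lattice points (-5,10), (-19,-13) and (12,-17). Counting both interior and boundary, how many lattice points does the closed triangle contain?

By the shoelace formula, twice the signed area is |((-5)·(-13) − (-19)·10) + ((-19)·(-17) − 12·(-13)) + (12·10 − (-5)·(-17))| = 769, so the area is 384.5.
The number of boundary lattice points is Σ gcd(|Δx|,|Δy|) = gcd(14,23) + gcd(31,4) + gcd(17,27) = 1+1+1 = 3.
Pick's theorem gives I = A − B/2 + 1 = 384.5 − 3/2 + 1 = 384, so the closed region contains I + B = 384 + 3 = 387 lattice points.

387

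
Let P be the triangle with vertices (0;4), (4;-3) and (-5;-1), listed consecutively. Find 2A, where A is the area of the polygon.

The shoelace formula gives twice the area as |[0·(-3) − 4·4] + [4·(-1) − (-5)·(-3)] + [(-5)·4 − 0·(-1)]| = 55, so the area is 27.5.

55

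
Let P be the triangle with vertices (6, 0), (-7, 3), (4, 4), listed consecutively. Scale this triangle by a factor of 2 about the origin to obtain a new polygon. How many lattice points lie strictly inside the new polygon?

By the shoelace formula, twice the signed area is |(6·3 − (-7)·0) + ((-7)·4 − 4·3) + (4·0 − 6·4)| = 46, so the area is 23.
Along each edge there are gcd(|Δx|,|Δy|)+1 lattice points, so counting each shared vertex once the boundary has gcd(13,3) + gcd(11,1) + gcd(2,4) = 1+1+2 = 4.
Scaling by 2 multiplies the area by 2² = 4 (so the new area is 92) and multiplies the boundary lattice-point count by 2, giving 8.
By Pick's theorem, the interior count of the dilated polygon is 92 − 8/2 + 1 = 89.

89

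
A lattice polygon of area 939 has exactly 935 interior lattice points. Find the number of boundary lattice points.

Pick's theorem gives A = I + B/2 − 1, so B = 2(A − I + 1) = 2(939 − 935 + 1) = 10.

10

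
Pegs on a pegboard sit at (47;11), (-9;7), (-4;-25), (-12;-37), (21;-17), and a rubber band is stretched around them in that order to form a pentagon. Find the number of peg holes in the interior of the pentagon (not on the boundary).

1265

The shoelace formula gives twice the area as |(47·7 − (-9)·11) + ((-9)·(-25) − (-4)·7) + ((-4)·(-37) − (-12)·(-25)) + ((-12)·(-17) − 21·(-37)) + (21·11 − 47·(-17))| = 2540, so the area is 1270.
Summing gcd(|Δx|,|Δy|) over the edges gives the boundary count: gcd(56,4) + gcd(5,32) + gcd(8,12) + gcd(33,20) + gcd(26,28) = 4+1+4+1+2 = 12.
By Pick's theorem A = I + B/2 − 1, so I = 1270 − 12/2 + 1 = 1265.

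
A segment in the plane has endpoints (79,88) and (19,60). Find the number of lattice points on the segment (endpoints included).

5

The number of lattice points on a segment between lattice points is gcd(|Δx|,|Δy|) + 1 = gcd(60,28) + 1 = 4 + 1 = 5.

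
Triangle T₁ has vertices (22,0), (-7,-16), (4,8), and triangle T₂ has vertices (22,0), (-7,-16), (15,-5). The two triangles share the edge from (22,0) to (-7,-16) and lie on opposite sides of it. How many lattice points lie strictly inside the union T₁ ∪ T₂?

The union is the simple quadrilateral with vertices (22,0), (4,8), (-7,-16), (15,-5) in order.
The shoelace formula gives twice the area as |(22·8 − 4·0) + (4·(-16) − (-7)·8) + ((-7)·(-5) − 15·(-16)) + (15·0 − 22·(-5))| = 553, so the area is 276.5.
Along each edge there are gcd(|Δx|,|Δy|)+1 lattice points, so counting each shared vertex once the boundary has gcd(18,8) + gcd(11,24) + gcd(22,11) + gcd(7,5) = 2+1+11+1 = 15.
By Pick's theorem I = A − B/2 + 1 = 276.5 − 15/2 + 1 = 270.

270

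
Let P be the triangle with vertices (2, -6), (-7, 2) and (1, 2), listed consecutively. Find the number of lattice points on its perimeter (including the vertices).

Along each edge there are gcd(|Δx|,|Δy|)+1 lattice points, so counting each shared vertex once the boundary has gcd(9,8) + gcd(8,0) + gcd(1,8) = 1+8+1 = 10.

10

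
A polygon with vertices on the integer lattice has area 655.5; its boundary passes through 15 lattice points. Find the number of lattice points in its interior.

649

From Pick's theorem, I = A − B/2 + 1 = 655.5 − 15/2 + 1 = 649.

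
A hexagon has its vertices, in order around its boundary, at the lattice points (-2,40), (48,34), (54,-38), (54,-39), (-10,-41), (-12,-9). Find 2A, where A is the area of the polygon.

9206

The shoelace formula gives twice the area as |[(-2)·34 − 48·40] + [48·(-38) − 54·34] + [54·(-39) − 54·(-38)] + [54·(-41) − (-10)·(-39)] + [(-10)·(-9) − (-12)·(-41)] + [(-12)·40 − (-2)·(-9)]| = 9206, so the area is 4603.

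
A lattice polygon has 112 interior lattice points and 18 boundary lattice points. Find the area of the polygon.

120

By Pick's theorem, A = I + B/2 − 1 = 112 + 18/2 − 1 = 120.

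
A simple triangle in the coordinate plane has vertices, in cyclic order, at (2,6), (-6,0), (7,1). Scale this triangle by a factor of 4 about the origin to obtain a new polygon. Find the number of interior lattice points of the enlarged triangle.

545

Using the shoelace formula, 2A = |(2·0 − (-6)·6) + ((-6)·1 − 7·0) + (7·6 − 2·1)| = 70, so the area is 35.
Along each edge there are gcd(|Δx|,|Δy|)+1 lattice points, so counting each shared vertex once the boundary has gcd(8,6) + gcd(13,1) + gcd(5,5) = 2+1+5 = 8.
Scaling by 4 multiplies the area by 4² = 16 (so the new area is 560) and multiplies the boundary lattice-point count by 4, giving 32.
By Pick's theorem, the interior count of the dilated polygon is 560 − 32/2 + 1 = 545.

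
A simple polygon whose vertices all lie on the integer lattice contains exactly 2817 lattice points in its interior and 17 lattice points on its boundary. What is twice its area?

Pick's theorem states A = I + B/2 − 1, so A = 2817 + 17/2 − 1 = 5649/2.
Hence 2A = 5649.

5649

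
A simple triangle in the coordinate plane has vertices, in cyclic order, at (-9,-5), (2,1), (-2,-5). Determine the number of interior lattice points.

By the shoelace formula, twice the signed area is |((-9)·1 − 2·(-5)) + (2·(-5) − (-2)·1) + ((-2)·(-5) − (-9)·(-5))| = 42, so the area is 21.
The number of boundary lattice points is Σ gcd(|Δx|,|Δy|) = gcd(11,6) + gcd(4,6) + gcd(7,0) = 1+2+7 = 10.
By Pick's theorem A = I + B/2 − 1, so I = 21 − 10/2 + 1 = 17.

17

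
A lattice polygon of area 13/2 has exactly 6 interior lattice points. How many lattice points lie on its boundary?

Pick's theorem gives A = I + B/2 − 1, so B = 2(A − I + 1) = 2(13/2 − 6 + 1) = 3.

3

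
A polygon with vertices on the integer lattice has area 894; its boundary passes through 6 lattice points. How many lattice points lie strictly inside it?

From Pick's theorem, I = A − B/2 + 1 = 894 − 6/2 + 1 = 892.

892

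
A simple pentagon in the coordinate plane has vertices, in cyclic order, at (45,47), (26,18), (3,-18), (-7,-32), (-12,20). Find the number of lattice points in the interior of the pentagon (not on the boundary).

1569

The shoelace formula gives twice the area as |(45·18 − 26·47) + (26·(-18) − 3·18) + (3·(-32) − (-7)·(-18)) + ((-7)·20 − (-12)·(-32)) + ((-12)·47 − 45·20)| = 3144, so the area is 1572.
Summing gcd(|Δx|,|Δy|) over the edges gives the boundary count: gcd(19,29) + gcd(23,36) + gcd(10,14) + gcd(5,52) + gcd(57,27) = 1+1+2+1+3 = 8.
Pick's theorem gives I = A − B/2 + 1 = 1572 − 8/2 + 1 = 1569.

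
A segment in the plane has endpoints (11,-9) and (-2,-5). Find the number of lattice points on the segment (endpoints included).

2

The number of lattice points on a segment between lattice points is gcd(|Δx|,|Δy|) + 1 = gcd(13,4) + 1 = 1 + 1 = 2.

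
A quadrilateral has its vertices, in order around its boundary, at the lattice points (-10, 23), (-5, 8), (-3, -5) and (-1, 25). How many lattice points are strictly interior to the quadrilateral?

112

Using the shoelace formula, 2A = |((-10)·8 − (-5)·23) + ((-5)·(-5) − (-3)·8) + ((-3)·25 − (-1)·(-5)) + ((-1)·23 − (-10)·25)| = 231, so the area is 115.5.
Along each edge there are gcd(|Δx|,|Δy|)+1 lattice points, so counting each shared vertex once the boundary has gcd(5,15) + gcd(2,13) + gcd(2,30) + gcd(9,2) = 5+1+2+1 = 9.
Pick's theorem gives I = A − B/2 + 1 = 115.5 − 9/2 + 1 = 112.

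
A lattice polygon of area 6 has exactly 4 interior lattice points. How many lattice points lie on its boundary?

6

Pick's theorem gives A = I + B/2 − 1, so B = 2(A − I + 1) = 2(6 − 4 + 1) = 6.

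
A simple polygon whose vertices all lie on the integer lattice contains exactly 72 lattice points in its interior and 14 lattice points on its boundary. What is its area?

78

By Pick's theorem, A = I + B/2 − 1 = 72 + 14/2 − 1 = 78.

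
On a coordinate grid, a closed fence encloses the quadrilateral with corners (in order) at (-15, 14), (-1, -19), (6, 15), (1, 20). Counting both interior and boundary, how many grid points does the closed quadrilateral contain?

414

Using the shoelace formula, 2A = |[(-15)·(-19) − (-1)·14] + [(-1)·15 − 6·(-19)] + [6·20 − 1·15] + [1·14 − (-15)·20]| = 817, so the area is 408.5.
The number of boundary lattice points is Σ gcd(|Δx|,|Δy|) = gcd(14,33) + gcd(7,34) + gcd(5,5) + gcd(16,6) = 1+1+5+2 = 9.
Pick's theorem gives I = A − B/2 + 1 = 408.5 − 9/2 + 1 = 405, so the closed region contains I + B = 405 + 9 = 414 lattice points.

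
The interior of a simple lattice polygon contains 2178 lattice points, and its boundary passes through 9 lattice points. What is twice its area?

4363

Pick's theorem states A = I + B/2 − 1, so A = 2178 + 9/2 − 1 = 4363/2.
Hence 2A = 4363.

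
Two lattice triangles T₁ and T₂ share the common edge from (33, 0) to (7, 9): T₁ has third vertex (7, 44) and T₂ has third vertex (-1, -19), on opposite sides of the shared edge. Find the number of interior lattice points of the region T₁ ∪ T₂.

The union is the simple quadrilateral with vertices (33, 0), (7, 44), (7, 9), (-1, -19) in order.
Using the shoelace formula, 2A = |(33·44 − 7·0) + (7·9 − 7·44) + (7·(-19) − (-1)·9) + ((-1)·0 − 33·(-19))| = 1710, so the area is 855.
The number of boundary lattice points is Σ gcd(|Δx|,|Δy|) = gcd(26,44) + gcd(0,35) + gcd(8,28) + gcd(34,19) = 2+35+4+1 = 42.
By Pick's theorem I = A − B/2 + 1 = 855 − 42/2 + 1 = 835.

835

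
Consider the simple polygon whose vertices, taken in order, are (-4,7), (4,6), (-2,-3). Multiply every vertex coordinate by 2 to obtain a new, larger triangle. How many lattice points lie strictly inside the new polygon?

The shoelace formula gives twice the area as |((-4)·6 − 4·7) + (4·(-3) − (-2)·6) + ((-2)·7 − (-4)·(-3))| = 78, so the area is 39.
The number of boundary lattice points is Σ gcd(|Δx|,|Δy|) = gcd(8,1) + gcd(6,9) + gcd(2,10) = 1+3+2 = 6.
Scaling by 2 multiplies the area by 2² = 4 (so the new area is 156) and multiplies the boundary lattice-point count by 2, giving 12.
By Pick's theorem, the interior count of the dilated polygon is 156 − 12/2 + 1 = 151.

151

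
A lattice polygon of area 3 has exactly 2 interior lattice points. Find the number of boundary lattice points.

4

Pick's theorem gives A = I + B/2 − 1, so B = 2(A − I + 1) = 2(3 − 2 + 1) = 4.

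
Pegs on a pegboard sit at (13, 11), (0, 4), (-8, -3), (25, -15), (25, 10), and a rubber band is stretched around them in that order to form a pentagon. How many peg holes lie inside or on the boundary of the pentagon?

541

Using the shoelace formula, 2A = |[13·4 − 0·11] + [0·(-3) − (-8)·4] + [(-8)·(-15) − 25·(-3)] + [25·10 − 25·(-15)] + [25·11 − 13·10]| = 1049, so the area is 524.5.
Along each edge there are gcd(|Δx|,|Δy|)+1 lattice points, so counting each shared vertex once the boundary has gcd(13,7) + gcd(8,7) + gcd(33,12) + gcd(0,25) + gcd(12,1) = 1+1+3+25+1 = 31.
Pick's theorem gives I = A − B/2 + 1 = 524.5 − 31/2 + 1 = 510, so the closed region contains I + B = 510 + 31 = 541 lattice points.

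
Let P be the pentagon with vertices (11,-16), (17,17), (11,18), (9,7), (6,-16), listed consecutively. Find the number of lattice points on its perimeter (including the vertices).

11

Along each edge there are gcd(|Δx|,|Δy|)+1 lattice points, so counting each shared vertex once the boundary has gcd(6,33) + gcd(6,1) + gcd(2,11) + gcd(3,23) + gcd(5,0) = 3+1+1+1+5 = 11.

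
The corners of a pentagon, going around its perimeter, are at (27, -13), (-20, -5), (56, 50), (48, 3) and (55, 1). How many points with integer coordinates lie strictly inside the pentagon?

2095

The shoelace formula gives twice the area as |(27·(-5) − (-20)·(-13)) + ((-20)·50 − 56·(-5)) + (56·3 − 48·50) + (48·1 − 55·3) + (55·(-13) − 27·1)| = 4206, so the area is 2103.
Along each edge there are gcd(|Δx|,|Δy|)+1 lattice points, so counting each shared vertex once the boundary has gcd(47,8) + gcd(76,55) + gcd(8,47) + gcd(7,2) + gcd(28,14) = 1+1+1+1+14 = 18.
By Pick's theorem A = I + B/2 − 1, so I = 2103 − 18/2 + 1 = 2095.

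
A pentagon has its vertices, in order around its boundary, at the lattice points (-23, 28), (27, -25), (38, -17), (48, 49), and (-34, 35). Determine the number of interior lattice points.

The shoelace formula gives twice the area as |((-23)·(-25) − 27·28) + (27·(-17) − 38·(-25)) + (38·49 − 48·(-17)) + (48·35 − (-34)·49) + ((-34)·28 − (-23)·35)| = 6187, so the area is 3093.5.
Along each edge there are gcd(|Δx|,|Δy|)+1 lattice points, so counting each shared vertex once the boundary has gcd(50,53) + gcd(11,8) + gcd(10,66) + gcd(82,14) + gcd(11,7) = 1+1+2+2+1 = 7.
By Pick's theorem A = I + B/2 − 1, so I = 3093.5 − 7/2 + 1 = 3091.

3091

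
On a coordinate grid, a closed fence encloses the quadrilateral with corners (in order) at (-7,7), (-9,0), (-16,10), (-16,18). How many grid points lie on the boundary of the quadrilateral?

Summing gcd(|Δx|,|Δy|) over the edges gives the boundary count: gcd(2,7) + gcd(7,10) + gcd(0,8) + gcd(9,11) = 1+1+8+1 = 11.

11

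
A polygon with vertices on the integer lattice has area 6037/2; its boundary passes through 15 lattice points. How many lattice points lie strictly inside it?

Pick's theorem A = I + B/2 − 1 rearranges to I = A − B/2 + 1 = 6037/2 − 15/2 + 1 = 3012.

3012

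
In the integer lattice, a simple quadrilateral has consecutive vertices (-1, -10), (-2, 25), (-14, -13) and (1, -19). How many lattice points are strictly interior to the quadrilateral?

288

The shoelace formula gives twice the area as |((-1)·25 − (-2)·(-10)) + ((-2)·(-13) − (-14)·25) + ((-14)·(-19) − 1·(-13)) + (1·(-10) − (-1)·(-19))| = 581, so the area is 581/2.
Along each edge there are gcd(|Δx|,|Δy|)+1 lattice points, so counting each shared vertex once the boundary has gcd(1,35) + gcd(12,38) + gcd(15,6) + gcd(2,9) = 1+2+3+1 = 7.
By Pick's theorem A = I + B/2 − 1, so I = 581/2 − 7/2 + 1 = 288.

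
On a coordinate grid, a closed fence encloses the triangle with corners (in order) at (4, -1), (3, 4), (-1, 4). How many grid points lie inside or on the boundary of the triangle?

16

Using the shoelace formula, 2A = |[4·4 − 3·(-1)] + [3·4 − (-1)·4] + [(-1)·(-1) − 4·4]| = 20, so the area is 10.
Along each edge there are gcd(|Δx|,|Δy|)+1 lattice points, so counting each shared vertex once the boundary has gcd(1,5) + gcd(4,0) + gcd(5,5) = 1+4+5 = 10.
Pick's theorem gives I = A − B/2 + 1 = 10 − 10/2 + 1 = 6, so the closed region contains I + B = 6 + 10 = 16 lattice points.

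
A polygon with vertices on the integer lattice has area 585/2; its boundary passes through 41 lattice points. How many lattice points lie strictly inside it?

Pick's theorem A = I + B/2 − 1 rearranges to I = A − B/2 + 1 = 585/2 − 41/2 + 1 = 273.

273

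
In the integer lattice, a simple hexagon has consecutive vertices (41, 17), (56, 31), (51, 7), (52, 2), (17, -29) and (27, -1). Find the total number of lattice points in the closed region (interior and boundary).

709

The shoelace formula gives twice the area as |[41·31 − 56·17] + [56·7 − 51·31] + [51·2 − 52·7] + [52·(-29) − 17·2] + [17·(-1) − 27·(-29)] + [27·17 − 41·(-1)]| = 1408, so the area is 704.
The number of boundary lattice points is Σ gcd(|Δx|,|Δy|) = gcd(15,14) + gcd(5,24) + gcd(1,5) + gcd(35,31) + gcd(10,28) + gcd(14,18) = 1+1+1+1+2+2 = 8.
Pick's theorem gives I = A − B/2 + 1 = 704 − 8/2 + 1 = 701, so the closed region contains I + B = 701 + 8 = 709 lattice points.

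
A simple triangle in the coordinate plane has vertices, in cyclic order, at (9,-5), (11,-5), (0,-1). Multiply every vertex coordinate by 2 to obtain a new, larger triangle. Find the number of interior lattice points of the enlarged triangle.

By the shoelace formula, twice the signed area is |[9·(-5) − 11·(-5)] + [11·(-1) − 0·(-5)] + [0·(-5) − 9·(-1)]| = 8, so the area is 4.
Along each edge there are gcd(|Δx|,|Δy|)+1 lattice points, so counting each shared vertex once the boundary has gcd(2,0) + gcd(11,4) + gcd(9,4) = 2+1+1 = 4.
Scaling by 2 multiplies the area by 2² = 4 (so the new area is 16) and multiplies the boundary lattice-point count by 2, giving 8.
By Pick's theorem, the interior count of the dilated polygon is 16 − 8/2 + 1 = 13.

13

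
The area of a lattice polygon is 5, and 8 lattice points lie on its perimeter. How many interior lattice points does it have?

Pick's theorem A = I + B/2 − 1 rearranges to I = A − B/2 + 1 = 5 − 8/2 + 1 = 2.

2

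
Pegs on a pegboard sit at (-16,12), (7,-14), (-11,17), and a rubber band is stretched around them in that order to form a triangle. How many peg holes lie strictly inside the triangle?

By the shoelace formula, twice the signed area is |[(-16)·(-14) − 7·12] + [7·17 − (-11)·(-14)] + [(-11)·12 − (-16)·17]| = 245, so the area is 245/2.
Along each edge there are gcd(|Δx|,|Δy|)+1 lattice points, so counting each shared vertex once the boundary has gcd(23,26) + gcd(18,31) + gcd(5,5) = 1+1+5 = 7.
Pick's theorem gives I = A − B/2 + 1 = 245/2 − 7/2 + 1 = 120.

120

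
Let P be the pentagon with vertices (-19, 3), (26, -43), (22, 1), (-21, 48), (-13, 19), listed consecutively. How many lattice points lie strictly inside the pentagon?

By the shoelace formula, twice the signed area is |((-19)·(-43) − 26·3) + (26·1 − 22·(-43)) + (22·48 − (-21)·1) + ((-21)·19 − (-13)·48) + ((-13)·3 − (-19)·19)| = 3335, so the area is 1667.5.
Along each edge there are gcd(|Δx|,|Δy|)+1 lattice points, so counting each shared vertex once the boundary has gcd(45,46) + gcd(4,44) + gcd(43,47) + gcd(8,29) + gcd(6,16) = 1+4+1+1+2 = 9.
Pick's theorem gives I = A − B/2 + 1 = 1667.5 − 9/2 + 1 = 1664.

1664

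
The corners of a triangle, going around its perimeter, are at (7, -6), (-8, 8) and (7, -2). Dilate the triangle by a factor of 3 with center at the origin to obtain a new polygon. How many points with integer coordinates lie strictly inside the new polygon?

The shoelace formula gives twice the area as |(7·8 − (-8)·(-6)) + ((-8)·(-2) − 7·8) + (7·(-6) − 7·(-2))| = 60, so the area is 30.
Summing gcd(|Δx|,|Δy|) over the edges gives the boundary count: gcd(15,14) + gcd(15,10) + gcd(0,4) = 1+5+4 = 10.
Scaling by 3 multiplies the area by 3² = 9 (so the new area is 270) and multiplies the boundary lattice-point count by 3, giving 30.
By Pick's theorem, the interior count of the dilated polygon is 270 − 30/2 + 1 = 256.

256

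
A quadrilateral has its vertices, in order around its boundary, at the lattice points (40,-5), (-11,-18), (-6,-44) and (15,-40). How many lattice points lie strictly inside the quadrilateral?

By the shoelace formula, twice the signed area is |(40·(-18) − (-11)·(-5)) + ((-11)·(-44) − (-6)·(-18)) + ((-6)·(-40) − 15·(-44)) + (15·(-5) − 40·(-40))| = 2026, so the area is 1013.
The number of boundary lattice points is Σ gcd(|Δx|,|Δy|) = gcd(51,13) + gcd(5,26) + gcd(21,4) + gcd(25,35) = 1+1+1+5 = 8.
Pick's theorem gives I = A − B/2 + 1 = 1013 − 8/2 + 1 = 1010.

1010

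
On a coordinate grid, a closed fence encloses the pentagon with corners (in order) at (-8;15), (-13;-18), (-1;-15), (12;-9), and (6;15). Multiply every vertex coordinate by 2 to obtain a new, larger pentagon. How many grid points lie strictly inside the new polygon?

By the shoelace formula, twice the signed area is |[(-8)·(-18) − (-13)·15] + [(-13)·(-15) − (-1)·(-18)] + [(-1)·(-9) − 12·(-15)] + [12·15 − 6·(-9)] + [6·15 − (-8)·15]| = 1149, so the area is 1149/2.
Along each edge there are gcd(|Δx|,|Δy|)+1 lattice points, so counting each shared vertex once the boundary has gcd(5,33) + gcd(12,3) + gcd(13,6) + gcd(6,24) + gcd(14,0) = 1+3+1+6+14 = 25.
Scaling by 2 multiplies the area by 2² = 4 (so the new area is 2298) and multiplies the boundary lattice-point count by 2, giving 50.
By Pick's theorem, the interior count of the dilated polygon is 2298 − 50/2 + 1 = 2274.

2274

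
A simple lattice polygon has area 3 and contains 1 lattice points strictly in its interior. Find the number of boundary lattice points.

Pick's theorem gives A = I + B/2 − 1, so B = 2(A − I + 1) = 2(3 − 1 + 1) = 6.

6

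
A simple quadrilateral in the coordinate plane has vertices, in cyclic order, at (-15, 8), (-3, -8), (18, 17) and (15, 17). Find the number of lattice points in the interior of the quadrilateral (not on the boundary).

The shoelace formula gives twice the area as |[(-15)·(-8) − (-3)·8] + [(-3)·17 − 18·(-8)] + [18·17 − 15·17] + [15·8 − (-15)·17]| = 663, so the area is 663/2.
The number of boundary lattice points is Σ gcd(|Δx|,|Δy|) = gcd(12,16) + gcd(21,25) + gcd(3,0) + gcd(30,9) = 4+1+3+3 = 11.
By Pick's theorem A = I + B/2 − 1, so I = 663/2 − 11/2 + 1 = 327.

327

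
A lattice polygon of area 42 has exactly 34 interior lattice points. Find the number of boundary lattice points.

Pick's theorem gives A = I + B/2 − 1, so B = 2(A − I + 1) = 2(42 − 34 + 1) = 18.

18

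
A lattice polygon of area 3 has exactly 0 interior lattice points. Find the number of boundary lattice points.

8

Pick's theorem gives A = I + B/2 − 1, so B = 2(A − I + 1) = 2(3 − 0 + 1) = 8.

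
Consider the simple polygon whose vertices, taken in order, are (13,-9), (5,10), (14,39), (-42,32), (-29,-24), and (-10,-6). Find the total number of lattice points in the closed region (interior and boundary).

2184

By the shoelace formula, twice the signed area is |(13·10 − 5·(-9)) + (5·39 − 14·10) + (14·32 − (-42)·39) + ((-42)·(-24) − (-29)·32) + ((-29)·(-6) − (-10)·(-24)) + ((-10)·(-9) − 13·(-6))| = 4354, so the area is 2177.
The number of boundary lattice points is Σ gcd(|Δx|,|Δy|) = gcd(8,19) + gcd(9,29) + gcd(56,7) + gcd(13,56) + gcd(19,18) + gcd(23,3) = 1+1+7+1+1+1 = 12.
Pick's theorem gives I = A − B/2 + 1 = 2177 − 12/2 + 1 = 2172, so the closed region contains I + B = 2172 + 12 = 2184 lattice points.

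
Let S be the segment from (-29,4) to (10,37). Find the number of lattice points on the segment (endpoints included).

4

The number of lattice points on a segment between lattice points is gcd(|Δx|,|Δy|) + 1 = gcd(39,33) + 1 = 3 + 1 = 4.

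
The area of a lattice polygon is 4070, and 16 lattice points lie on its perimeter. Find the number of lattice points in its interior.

Pick's theorem A = I + B/2 − 1 rearranges to I = A − B/2 + 1 = 4070 − 16/2 + 1 = 4063.

4063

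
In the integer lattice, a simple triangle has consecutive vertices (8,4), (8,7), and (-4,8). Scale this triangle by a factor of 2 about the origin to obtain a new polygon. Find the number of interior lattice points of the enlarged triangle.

By the shoelace formula, twice the signed area is |(8·7 − 8·4) + (8·8 − (-4)·7) + ((-4)·4 − 8·8)| = 36, so the area is 18.
Summing gcd(|Δx|,|Δy|) over the edges gives the boundary count: gcd(0,3) + gcd(12,1) + gcd(12,4) = 3+1+4 = 8.
Scaling by 2 multiplies the area by 2² = 4 (so the new area is 72) and multiplies the boundary lattice-point count by 2, giving 16.
By Pick's theorem, the interior count of the dilated polygon is 72 − 16/2 + 1 = 65.

65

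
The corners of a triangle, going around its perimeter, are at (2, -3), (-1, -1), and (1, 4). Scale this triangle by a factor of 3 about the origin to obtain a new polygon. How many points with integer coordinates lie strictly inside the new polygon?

By the shoelace formula, twice the signed area is |[2·(-1) − (-1)·(-3)] + [(-1)·4 − 1·(-1)] + [1·(-3) − 2·4]| = 19, so the area is 9.5.
Along each edge there are gcd(|Δx|,|Δy|)+1 lattice points, so counting each shared vertex once the boundary has gcd(3,2) + gcd(2,5) + gcd(1,7) = 1+1+1 = 3.
Scaling by 3 multiplies the area by 3² = 9 (so the new area is 171/2) and multiplies the boundary lattice-point count by 3, giving 9.
By Pick's theorem, the interior count of the dilated polygon is 171/2 − 9/2 + 1 = 82.

82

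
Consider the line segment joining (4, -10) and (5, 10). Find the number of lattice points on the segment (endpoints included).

2

The number of lattice points on a segment between lattice points is gcd(|Δx|,|Δy|) + 1 = gcd(1,20) + 1 = 1 + 1 = 2.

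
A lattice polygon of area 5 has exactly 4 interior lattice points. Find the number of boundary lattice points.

4

Pick's theorem gives A = I + B/2 − 1, so B = 2(A − I + 1) = 2(5 − 4 + 1) = 4.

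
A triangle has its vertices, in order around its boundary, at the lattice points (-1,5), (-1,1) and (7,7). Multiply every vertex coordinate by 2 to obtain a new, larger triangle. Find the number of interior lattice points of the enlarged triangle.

The shoelace formula gives twice the area as |[(-1)·1 − (-1)·5] + [(-1)·7 − 7·1] + [7·5 − (-1)·7]| = 32, so the area is 16.
The number of boundary lattice points is Σ gcd(|Δx|,|Δy|) = gcd(0,4) + gcd(8,6) + gcd(8,2) = 4+2+2 = 8.
Scaling by 2 multiplies the area by 2² = 4 (so the new area is 64) and multiplies the boundary lattice-point count by 2, giving 16.
By Pick's theorem, the interior count of the dilated polygon is 64 − 16/2 + 1 = 57.

57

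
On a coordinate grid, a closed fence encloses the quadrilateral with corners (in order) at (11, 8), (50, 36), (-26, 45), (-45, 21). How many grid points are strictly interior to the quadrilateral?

2034

By the shoelace formula, twice the signed area is |[11·36 − 50·8] + [50·45 − (-26)·36] + [(-26)·21 − (-45)·45] + [(-45)·8 − 11·21]| = 4070, so the area is 2035.
Along each edge there are gcd(|Δx|,|Δy|)+1 lattice points, so counting each shared vertex once the boundary has gcd(39,28) + gcd(76,9) + gcd(19,24) + gcd(56,13) = 1+1+1+1 = 4.
Pick's theorem gives I = A − B/2 + 1 = 2035 − 4/2 + 1 = 2034.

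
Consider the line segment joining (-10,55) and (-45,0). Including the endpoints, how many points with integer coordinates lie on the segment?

The number of lattice points on a segment between lattice points is gcd(|Δx|,|Δy|) + 1 = gcd(35,55) + 1 = 5 + 1 = 6.

6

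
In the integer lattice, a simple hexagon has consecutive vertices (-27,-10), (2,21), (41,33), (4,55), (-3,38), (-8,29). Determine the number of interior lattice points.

1086

Using the shoelace formula, 2A = |[(-27)·21 − 2·(-10)] + [2·33 − 41·21] + [41·55 − 4·33] + [4·38 − (-3)·55] + [(-3)·29 − (-8)·38] + [(-8)·(-10) − (-27)·29]| = 2178, so the area is 1089.
The number of boundary lattice points is Σ gcd(|Δx|,|Δy|) = gcd(29,31) + gcd(39,12) + gcd(37,22) + gcd(7,17) + gcd(5,9) + gcd(19,39) = 1+3+1+1+1+1 = 8.
Pick's theorem gives I = A − B/2 + 1 = 1089 − 8/2 + 1 = 1086.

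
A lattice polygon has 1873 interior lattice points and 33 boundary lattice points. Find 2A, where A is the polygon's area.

Pick's theorem states A = I + B/2 − 1, so A = 1873 + 33/2 − 1 = 3777/2.
Hence 2A = 3777.

3777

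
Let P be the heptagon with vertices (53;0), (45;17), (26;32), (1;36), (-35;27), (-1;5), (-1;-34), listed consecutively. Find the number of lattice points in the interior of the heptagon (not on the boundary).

2865

Using the shoelace formula, 2A = |(53·17 − 45·0) + (45·32 − 26·17) + (26·36 − 1·32) + (1·27 − (-35)·36) + ((-35)·5 − (-1)·27) + ((-1)·(-34) − (-1)·5) + ((-1)·0 − 53·(-34))| = 5783, so the area is 5783/2.
Along each edge there are gcd(|Δx|,|Δy|)+1 lattice points, so counting each shared vertex once the boundary has gcd(8,17) + gcd(19,15) + gcd(25,4) + gcd(36,9) + gcd(34,22) + gcd(0,39) + gcd(54,34) = 1+1+1+9+2+39+2 = 55.
By Pick's theorem A = I + B/2 − 1, so I = 5783/2 − 55/2 + 1 = 2865.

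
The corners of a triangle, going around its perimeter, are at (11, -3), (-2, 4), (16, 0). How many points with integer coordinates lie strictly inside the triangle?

The shoelace formula gives twice the area as |[11·4 − (-2)·(-3)] + [(-2)·0 − 16·4] + [16·(-3) − 11·0]| = 74, so the area is 37.
Summing gcd(|Δx|,|Δy|) over the edges gives the boundary count: gcd(13,7) + gcd(18,4) + gcd(5,3) = 1+2+1 = 4.
By Pick's theorem A = I + B/2 − 1, so I = 37 − 4/2 + 1 = 36.

36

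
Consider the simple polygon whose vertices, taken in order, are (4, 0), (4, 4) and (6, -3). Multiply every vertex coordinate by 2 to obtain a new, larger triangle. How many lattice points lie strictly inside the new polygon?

The shoelace formula gives twice the area as |[4·4 − 4·0] + [4·(-3) − 6·4] + [6·0 − 4·(-3)]| = 8, so the area is 4.
Along each edge there are gcd(|Δx|,|Δy|)+1 lattice points, so counting each shared vertex once the boundary has gcd(0,4) + gcd(2,7) + gcd(2,3) = 4+1+1 = 6.
Scaling by 2 multiplies the area by 2² = 4 (so the new area is 16) and multiplies the boundary lattice-point count by 2, giving 12.
By Pick's theorem, the interior count of the dilated polygon is 16 − 12/2 + 1 = 11.

11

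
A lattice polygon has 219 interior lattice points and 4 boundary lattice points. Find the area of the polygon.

Pick's theorem states A = I + B/2 − 1, so A = 219 + 4/2 − 1 = 220.

220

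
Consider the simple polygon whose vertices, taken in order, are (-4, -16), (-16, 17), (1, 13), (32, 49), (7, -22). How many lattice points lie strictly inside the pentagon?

By the shoelace formula, twice the signed area is |((-4)·17 − (-16)·(-16)) + ((-16)·13 − 1·17) + (1·49 − 32·13) + (32·(-22) − 7·49) + (7·(-16) − (-4)·(-22))| = 2163, so the area is 1081.5.
Along each edge there are gcd(|Δx|,|Δy|)+1 lattice points, so counting each shared vertex once the boundary has gcd(12,33) + gcd(17,4) + gcd(31,36) + gcd(25,71) + gcd(11,6) = 3+1+1+1+1 = 7.
Pick's theorem gives I = A − B/2 + 1 = 1081.5 − 7/2 + 1 = 1079.

1079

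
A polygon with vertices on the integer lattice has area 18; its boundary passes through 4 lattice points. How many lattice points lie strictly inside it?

From Pick's theorem, I = A − B/2 + 1 = 18 − 4/2 + 1 = 17.

17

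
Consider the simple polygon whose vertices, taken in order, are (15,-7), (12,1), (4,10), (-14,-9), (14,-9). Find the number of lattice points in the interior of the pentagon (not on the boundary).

289

By the shoelace formula, twice the signed area is |(15·1 − 12·(-7)) + (12·10 − 4·1) + (4·(-9) − (-14)·10) + ((-14)·(-9) − 14·(-9)) + (14·(-7) − 15·(-9))| = 608, so the area is 304.
Summing gcd(|Δx|,|Δy|) over the edges gives the boundary count: gcd(3,8) + gcd(8,9) + gcd(18,19) + gcd(28,0) + gcd(1,2) = 1+1+1+28+1 = 32.
Pick's theorem gives I = A − B/2 + 1 = 304 − 32/2 + 1 = 289.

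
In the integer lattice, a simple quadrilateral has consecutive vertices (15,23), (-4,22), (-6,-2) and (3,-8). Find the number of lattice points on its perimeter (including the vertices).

7

The number of boundary lattice points is Σ gcd(|Δx|,|Δy|) = gcd(19,1) + gcd(2,24) + gcd(9,6) + gcd(12,31) = 1+2+3+1 = 7.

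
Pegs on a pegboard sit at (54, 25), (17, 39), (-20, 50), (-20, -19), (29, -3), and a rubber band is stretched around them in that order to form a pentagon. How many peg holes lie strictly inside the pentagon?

The shoelace formula gives twice the area as |[54·39 − 17·25] + [17·50 − (-20)·39] + [(-20)·(-19) − (-20)·50] + [(-20)·(-3) − 29·(-19)] + [29·25 − 54·(-3)]| = 6189, so the area is 6189/2.
Along each edge there are gcd(|Δx|,|Δy|)+1 lattice points, so counting each shared vertex once the boundary has gcd(37,14) + gcd(37,11) + gcd(0,69) + gcd(49,16) + gcd(25,28) = 1+1+69+1+1 = 73.
Pick's theorem gives I = A − B/2 + 1 = 6189/2 − 73/2 + 1 = 3059.

3059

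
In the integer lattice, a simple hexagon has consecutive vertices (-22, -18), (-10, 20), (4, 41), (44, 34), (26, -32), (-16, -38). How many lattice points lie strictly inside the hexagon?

The shoelace formula gives twice the area as |[(-22)·20 − (-10)·(-18)] + [(-10)·41 − 4·20] + [4·34 − 44·41] + [44·(-32) − 26·34] + [26·(-38) − (-16)·(-32)] + [(-16)·(-18) − (-22)·(-38)]| = 7118, so the area is 3559.
Along each edge there are gcd(|Δx|,|Δy|)+1 lattice points, so counting each shared vertex once the boundary has gcd(12,38) + gcd(14,21) + gcd(40,7) + gcd(18,66) + gcd(42,6) + gcd(6,20) = 2+7+1+6+6+2 = 24.
Pick's theorem gives I = A − B/2 + 1 = 3559 − 24/2 + 1 = 3548.

3548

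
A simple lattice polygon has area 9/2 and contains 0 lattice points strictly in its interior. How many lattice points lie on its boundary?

11

Pick's theorem gives A = I + B/2 − 1, so B = 2(A − I + 1) = 2(9/2 − 0 + 1) = 11.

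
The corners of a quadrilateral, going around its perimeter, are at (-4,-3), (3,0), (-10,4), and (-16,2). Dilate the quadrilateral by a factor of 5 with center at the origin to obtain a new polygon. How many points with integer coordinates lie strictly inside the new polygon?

1501

By the shoelace formula, twice the signed area is |((-4)·0 − 3·(-3)) + (3·4 − (-10)·0) + ((-10)·2 − (-16)·4) + ((-16)·(-3) − (-4)·2)| = 121, so the area is 121/2.
Summing gcd(|Δx|,|Δy|) over the edges gives the boundary count: gcd(7,3) + gcd(13,4) + gcd(6,2) + gcd(12,5) = 1+1+2+1 = 5.
Scaling by 5 multiplies the area by 5² = 25 (so the new area is 1512.5) and multiplies the boundary lattice-point count by 5, giving 25.
By Pick's theorem, the interior count of the dilated polygon is 1512.5 − 25/2 + 1 = 1501.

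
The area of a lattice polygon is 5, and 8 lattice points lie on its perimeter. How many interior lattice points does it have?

Pick's theorem A = I + B/2 − 1 rearranges to I = A − B/2 + 1 = 5 − 8/2 + 1 = 2.

2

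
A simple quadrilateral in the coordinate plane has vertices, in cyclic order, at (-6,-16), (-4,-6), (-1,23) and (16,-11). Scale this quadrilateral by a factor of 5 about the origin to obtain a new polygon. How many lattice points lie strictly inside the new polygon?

The shoelace formula gives twice the area as |((-6)·(-6) − (-4)·(-16)) + ((-4)·23 − (-1)·(-6)) + ((-1)·(-11) − 16·23) + (16·(-16) − (-6)·(-11))| = 805, so the area is 805/2.
Summing gcd(|Δx|,|Δy|) over the edges gives the boundary count: gcd(2,10) + gcd(3,29) + gcd(17,34) + gcd(22,5) = 2+1+17+1 = 21.
Scaling by 5 multiplies the area by 5² = 25 (so the new area is 20125/2) and multiplies the boundary lattice-point count by 5, giving 105.
By Pick's theorem, the interior count of the dilated polygon is 20125/2 − 105/2 + 1 = 10011.

10011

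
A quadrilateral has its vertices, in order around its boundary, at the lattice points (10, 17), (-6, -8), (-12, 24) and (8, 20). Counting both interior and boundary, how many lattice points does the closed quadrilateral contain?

Using the shoelace formula, 2A = |(10·(-8) − (-6)·17) + ((-6)·24 − (-12)·(-8)) + ((-12)·20 − 8·24) + (8·17 − 10·20)| = 714, so the area is 357.
Along each edge there are gcd(|Δx|,|Δy|)+1 lattice points, so counting each shared vertex once the boundary has gcd(16,25) + gcd(6,32) + gcd(20,4) + gcd(2,3) = 1+2+4+1 = 8.
Pick's theorem gives I = A − B/2 + 1 = 357 − 8/2 + 1 = 354, so the closed region contains I + B = 354 + 8 = 362 lattice points.

362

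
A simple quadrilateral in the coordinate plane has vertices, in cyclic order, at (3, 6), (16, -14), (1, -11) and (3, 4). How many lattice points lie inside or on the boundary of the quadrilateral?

133

Using the shoelace formula, 2A = |[3·(-14) − 16·6] + [16·(-11) − 1·(-14)] + [1·4 − 3·(-11)] + [3·6 − 3·4]| = 257, so the area is 128.5.
The number of boundary lattice points is Σ gcd(|Δx|,|Δy|) = gcd(13,20) + gcd(15,3) + gcd(2,15) + gcd(0,2) = 1+3+1+2 = 7.
Pick's theorem gives I = A − B/2 + 1 = 128.5 − 7/2 + 1 = 126, so the closed region contains I + B = 126 + 7 = 133 lattice points.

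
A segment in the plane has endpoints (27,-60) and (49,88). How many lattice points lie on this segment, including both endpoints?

The number of lattice points on a segment between lattice points is gcd(|Δx|,|Δy|) + 1 = gcd(22,148) + 1 = 2 + 1 = 3.

3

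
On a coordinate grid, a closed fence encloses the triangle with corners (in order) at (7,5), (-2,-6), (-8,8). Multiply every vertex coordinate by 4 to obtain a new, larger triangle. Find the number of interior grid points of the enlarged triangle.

Using the shoelace formula, 2A = |[7·(-6) − (-2)·5] + [(-2)·8 − (-8)·(-6)] + [(-8)·5 − 7·8]| = 192, so the area is 96.
The number of boundary lattice points is Σ gcd(|Δx|,|Δy|) = gcd(9,11) + gcd(6,14) + gcd(15,3) = 1+2+3 = 6.
Scaling by 4 multiplies the area by 4² = 16 (so the new area is 1536) and multiplies the boundary lattice-point count by 4, giving 24.
By Pick's theorem, the interior count of the dilated polygon is 1536 − 24/2 + 1 = 1525.

1525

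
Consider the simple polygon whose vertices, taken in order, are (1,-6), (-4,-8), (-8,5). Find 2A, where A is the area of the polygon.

Using the shoelace formula, 2A = |[1·(-8) − (-4)·(-6)] + [(-4)·5 − (-8)·(-8)] + [(-8)·(-6) − 1·5]| = 73, so the area is 73/2.

73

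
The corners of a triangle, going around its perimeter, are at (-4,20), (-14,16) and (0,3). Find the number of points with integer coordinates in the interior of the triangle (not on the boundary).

The shoelace formula gives twice the area as |((-4)·16 − (-14)·20) + ((-14)·3 − 0·16) + (0·20 − (-4)·3)| = 186, so the area is 93.
Along each edge there are gcd(|Δx|,|Δy|)+1 lattice points, so counting each shared vertex once the boundary has gcd(10,4) + gcd(14,13) + gcd(4,17) = 2+1+1 = 4.
By Pick's theorem A = I + B/2 − 1, so I = 93 − 4/2 + 1 = 92.

92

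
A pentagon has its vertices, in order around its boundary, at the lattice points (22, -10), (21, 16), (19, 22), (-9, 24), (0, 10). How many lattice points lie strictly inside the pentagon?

The shoelace formula gives twice the area as |(22·16 − 21·(-10)) + (21·22 − 19·16) + (19·24 − (-9)·22) + ((-9)·10 − 0·24) + (0·(-10) − 22·10)| = 1064, so the area is 532.
Along each edge there are gcd(|Δx|,|Δy|)+1 lattice points, so counting each shared vertex once the boundary has gcd(1,26) + gcd(2,6) + gcd(28,2) + gcd(9,14) + gcd(22,20) = 1+2+2+1+2 = 8.
Pick's theorem gives I = A − B/2 + 1 = 532 − 8/2 + 1 = 529.

529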